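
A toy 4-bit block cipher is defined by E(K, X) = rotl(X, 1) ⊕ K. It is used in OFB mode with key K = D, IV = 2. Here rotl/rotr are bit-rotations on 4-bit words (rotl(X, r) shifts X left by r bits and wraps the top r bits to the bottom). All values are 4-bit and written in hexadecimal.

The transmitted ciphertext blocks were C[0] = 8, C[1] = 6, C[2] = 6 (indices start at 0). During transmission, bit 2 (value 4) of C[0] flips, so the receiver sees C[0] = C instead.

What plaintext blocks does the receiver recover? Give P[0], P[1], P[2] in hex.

P[0] = 5, P[1] = 8, P[2] = 6

OFB decryption: S_i = E(K, S_{i−1}) with S_{−1} = IV; P_i = C_i ⊕ S_i.
Only C[0] changed, to C. In OFB, a change in C_i flips the same bit in P_i only; the keystream is unaffected. Decrypting the received ciphertext:
P[0]: S = E(K, 2) = 9; C ⊕ 9 = 5.
P[1]: S = E(K, 9) = E; 6 ⊕ E = 8.
P[2]: S = E(K, E) = 0; 6 ⊕ 0 = 6.
Blocks that differ from the original plaintext: P[0].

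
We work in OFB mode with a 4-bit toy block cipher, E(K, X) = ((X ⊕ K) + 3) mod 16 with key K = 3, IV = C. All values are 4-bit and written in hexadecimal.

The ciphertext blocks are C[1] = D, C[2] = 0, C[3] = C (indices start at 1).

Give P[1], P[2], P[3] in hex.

P[1] = F, P[2] = 4, P[3] = 6

OFB decryption: S_i = E(K, S_{i−1}) with S_{0} = IV; P_i = C_i ⊕ S_i.
P[1]: S = E(K, C) = 2; D ⊕ 2 = F.
P[2]: S = E(K, 2) = 4; 0 ⊕ 4 = 4.
P[3]: S = E(K, 4) = A; C ⊕ A = 6.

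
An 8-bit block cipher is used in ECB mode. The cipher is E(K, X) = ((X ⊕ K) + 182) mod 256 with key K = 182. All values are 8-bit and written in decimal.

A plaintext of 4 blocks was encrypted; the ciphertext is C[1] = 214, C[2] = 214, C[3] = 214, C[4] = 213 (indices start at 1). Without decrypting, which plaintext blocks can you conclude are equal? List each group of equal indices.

P[1] = P[2] = P[3]

ECB encrypts each block independently with the same key, so equal ciphertext blocks imply equal plaintext blocks.
C[1] = C[2] = C[3] = 214, so P[1] = P[2] = P[3].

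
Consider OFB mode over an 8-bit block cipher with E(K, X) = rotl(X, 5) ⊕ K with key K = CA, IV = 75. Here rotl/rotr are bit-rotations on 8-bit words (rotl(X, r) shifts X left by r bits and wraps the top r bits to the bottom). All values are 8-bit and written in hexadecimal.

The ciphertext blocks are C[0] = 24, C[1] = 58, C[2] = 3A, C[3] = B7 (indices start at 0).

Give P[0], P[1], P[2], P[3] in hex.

P[0] = 40, P[1] = 1E, P[2] = 38, P[3] = 3D

OFB decryption: S_i = E(K, S_{i−1}) with S_{−1} = IV; P_i = C_i ⊕ S_i.
P[0]: S = E(K, 75) = 64; 24 ⊕ 64 = 40.
P[1]: S = E(K, 64) = 46; 58 ⊕ 46 = 1E.
P[2]: S = E(K, 46) = 02; 3A ⊕ 02 = 38.
P[3]: S = E(K, 02) = 8A; B7 ⊕ 8A = 3D.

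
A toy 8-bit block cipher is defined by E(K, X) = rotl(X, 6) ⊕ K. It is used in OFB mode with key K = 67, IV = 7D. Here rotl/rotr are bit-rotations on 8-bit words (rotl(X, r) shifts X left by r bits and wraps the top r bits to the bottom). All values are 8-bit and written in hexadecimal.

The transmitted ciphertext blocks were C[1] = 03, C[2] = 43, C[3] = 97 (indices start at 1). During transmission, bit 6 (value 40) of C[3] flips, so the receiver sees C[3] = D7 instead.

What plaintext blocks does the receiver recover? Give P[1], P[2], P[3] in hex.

P[1] = 3B, P[2] = 2A, P[3] = EA

OFB decryption: S_i = E(K, S_{i−1}) with S_{0} = IV; P_i = C_i ⊕ S_i.
Only C[3] changed, to D7. In OFB, a change in C_i flips the same bit in P_i only; the keystream is unaffected. Decrypting the received ciphertext:
P[1]: S = E(K, 7D) = 38; 03 ⊕ 38 = 3B.
P[2]: S = E(K, 38) = 69; 43 ⊕ 69 = 2A.
P[3]: S = E(K, 69) = 3D; D7 ⊕ 3D = EA.
Blocks that differ from the original plaintext: P[3].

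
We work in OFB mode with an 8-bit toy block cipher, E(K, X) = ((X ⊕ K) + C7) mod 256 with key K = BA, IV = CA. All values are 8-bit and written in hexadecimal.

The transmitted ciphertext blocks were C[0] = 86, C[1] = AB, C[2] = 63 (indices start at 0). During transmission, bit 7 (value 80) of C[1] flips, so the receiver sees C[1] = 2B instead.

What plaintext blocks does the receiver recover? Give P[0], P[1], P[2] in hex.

P[0] = B1, P[1] = 7F, P[2] = D6

OFB decryption: S_i = E(K, S_{i−1}) with S_{−1} = IV; P_i = C_i ⊕ S_i.
Only C[1] changed, to 2B. In OFB, a change in C_i flips the same bit in P_i only; the keystream is unaffected. Decrypting the received ciphertext:
P[0]: S = E(K, CA) = 37; 86 ⊕ 37 = B1.
P[1]: S = E(K, 37) = 54; 2B ⊕ 54 = 7F.
P[2]: S = E(K, 54) = B5; 63 ⊕ B5 = D6.
Blocks that differ from the original plaintext: P[1].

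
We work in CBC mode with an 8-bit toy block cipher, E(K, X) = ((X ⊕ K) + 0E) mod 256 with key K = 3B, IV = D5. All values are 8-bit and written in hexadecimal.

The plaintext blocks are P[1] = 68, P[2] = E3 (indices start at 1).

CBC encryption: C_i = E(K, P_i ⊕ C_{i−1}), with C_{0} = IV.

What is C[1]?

C[1] = 94

C[1]: P[1] ⊕ D5 = BD; E(K, BD) = 94.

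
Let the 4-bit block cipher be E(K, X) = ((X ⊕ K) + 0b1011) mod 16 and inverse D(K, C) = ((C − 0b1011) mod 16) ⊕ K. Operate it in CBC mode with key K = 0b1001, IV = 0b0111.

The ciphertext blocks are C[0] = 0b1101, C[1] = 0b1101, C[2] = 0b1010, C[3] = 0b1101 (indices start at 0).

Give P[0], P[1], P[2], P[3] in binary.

CBC decryption: P_i = D(K, C_i) ⊕ C_{i−1}, with C_{−1} = IV.
P[0]: D(K, 0b1101) = 0b1011; 0b1011 ⊕ 0b0111 = 0b1100.
P[1]: D(K, 0b1101) = 0b1011; 0b1011 ⊕ 0b1101 = 0b0110.
P[2]: D(K, 0b1010) = 0b0110; 0b0110 ⊕ 0b1101 = 0b1011.
P[3]: D(K, 0b1101) = 0b1011; 0b1011 ⊕ 0b1010 = 0b0001.

P[0] = 0b1100, P[1] = 0b0110, P[2] = 0b1011, P[3] = 0b0001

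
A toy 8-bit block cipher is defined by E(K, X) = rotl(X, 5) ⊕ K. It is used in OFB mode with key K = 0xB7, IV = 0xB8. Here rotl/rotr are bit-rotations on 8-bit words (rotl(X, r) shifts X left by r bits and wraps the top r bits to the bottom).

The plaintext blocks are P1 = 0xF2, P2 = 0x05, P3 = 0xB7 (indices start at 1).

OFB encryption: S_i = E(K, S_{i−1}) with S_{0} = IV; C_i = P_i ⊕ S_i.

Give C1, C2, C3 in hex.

C1 = 0x52, C2 = 0xA6, C3 = 0x74

C1: S = E(K, 0xB8) = 0xA0; 0xF2 ⊕ 0xA0 = 0x52.
C2: S = E(K, 0xA0) = 0xA3; 0x05 ⊕ 0xA3 = 0xA6.
C3: S = E(K, 0xA3) = 0xC3; 0xB7 ⊕ 0xC3 = 0x74.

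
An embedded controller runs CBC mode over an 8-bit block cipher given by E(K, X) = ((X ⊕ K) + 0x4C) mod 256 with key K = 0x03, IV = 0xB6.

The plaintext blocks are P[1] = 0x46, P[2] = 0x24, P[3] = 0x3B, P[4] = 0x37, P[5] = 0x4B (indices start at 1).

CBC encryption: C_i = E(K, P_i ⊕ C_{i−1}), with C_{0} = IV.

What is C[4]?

C[4] = 0xE8

C[1]: P[1] ⊕ 0xB6 = 0xF0; E(K, 0xF0) = 0x3F.
C[2]: P[2] ⊕ 0x3F = 0x1B; E(K, 0x1B) = 0x64.
C[3]: P[3] ⊕ 0x64 = 0x5F; E(K, 0x5F) = 0xA8.
C[4]: P[4] ⊕ 0xA8 = 0x9F; E(K, 0x9F) = 0xE8.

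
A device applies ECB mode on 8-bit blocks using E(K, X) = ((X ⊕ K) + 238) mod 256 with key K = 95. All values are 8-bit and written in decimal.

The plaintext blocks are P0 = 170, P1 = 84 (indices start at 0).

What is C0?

C0 = 227

ECB encryption: C_i = E(K, P_i).
C0: E(K, 170) = 227.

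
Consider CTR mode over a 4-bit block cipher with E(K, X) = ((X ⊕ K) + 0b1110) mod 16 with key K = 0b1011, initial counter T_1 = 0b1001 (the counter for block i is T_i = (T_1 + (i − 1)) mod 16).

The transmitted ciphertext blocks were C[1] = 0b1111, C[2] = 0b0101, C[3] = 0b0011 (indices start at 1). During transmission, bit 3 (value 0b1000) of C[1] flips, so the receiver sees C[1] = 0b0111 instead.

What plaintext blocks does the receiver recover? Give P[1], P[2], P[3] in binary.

CTR decryption: S_i = E(K, T_i) where T_i is the counter for block i; P_i = C_i ⊕ S_i.
Only C[1] changed, to 0b0111. In CTR, a change in C_i flips the same bit in P_i only; the keystream is unaffected. Decrypting the received ciphertext:
P[1]: T = 0b1001, S = E(K, T) = 0b0000; 0b0111 ⊕ 0b0000 = 0b0111.
P[2]: T = 0b1010, S = E(K, T) = 0b1111; 0b0101 ⊕ 0b1111 = 0b1010.
P[3]: T = 0b1011, S = E(K, T) = 0b1110; 0b0011 ⊕ 0b1110 = 0b1101.
Blocks that differ from the original plaintext: P[1].

P[1] = 0b0111, P[2] = 0b1010, P[3] = 0b1101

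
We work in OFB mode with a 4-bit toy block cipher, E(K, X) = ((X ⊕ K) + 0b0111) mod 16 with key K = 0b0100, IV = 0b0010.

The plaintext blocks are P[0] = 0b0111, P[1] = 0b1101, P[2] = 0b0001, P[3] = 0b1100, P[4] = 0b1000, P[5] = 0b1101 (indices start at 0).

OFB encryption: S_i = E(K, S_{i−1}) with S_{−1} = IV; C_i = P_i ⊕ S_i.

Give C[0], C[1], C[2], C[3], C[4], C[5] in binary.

C[0] = 0b1010, C[1] = 0b1101, C[2] = 0b1010, C[3] = 0b1010, C[4] = 0b0001, C[5] = 0b1001

C[0]: S = E(K, 0b0010) = 0b1101; 0b0111 ⊕ 0b1101 = 0b1010.
C[1]: S = E(K, 0b1101) = 0b0000; 0b1101 ⊕ 0b0000 = 0b1101.
C[2]: S = E(K, 0b0000) = 0b1011; 0b0001 ⊕ 0b1011 = 0b1010.
C[3]: S = E(K, 0b1011) = 0b0110; 0b1100 ⊕ 0b0110 = 0b1010.
C[4]: S = E(K, 0b0110) = 0b1001; 0b1000 ⊕ 0b1001 = 0b0001.
C[5]: S = E(K, 0b1001) = 0b0100; 0b1101 ⊕ 0b0100 = 0b1001.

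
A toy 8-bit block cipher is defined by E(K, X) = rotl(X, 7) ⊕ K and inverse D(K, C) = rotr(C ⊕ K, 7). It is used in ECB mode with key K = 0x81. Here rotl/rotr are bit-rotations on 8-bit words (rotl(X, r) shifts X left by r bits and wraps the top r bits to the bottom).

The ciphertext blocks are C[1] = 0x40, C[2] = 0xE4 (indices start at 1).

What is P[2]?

P[2] = 0xCA

ECB decryption: P_i = D(K, C_i).
P[2]: D(K, 0xE4) = 0xCA.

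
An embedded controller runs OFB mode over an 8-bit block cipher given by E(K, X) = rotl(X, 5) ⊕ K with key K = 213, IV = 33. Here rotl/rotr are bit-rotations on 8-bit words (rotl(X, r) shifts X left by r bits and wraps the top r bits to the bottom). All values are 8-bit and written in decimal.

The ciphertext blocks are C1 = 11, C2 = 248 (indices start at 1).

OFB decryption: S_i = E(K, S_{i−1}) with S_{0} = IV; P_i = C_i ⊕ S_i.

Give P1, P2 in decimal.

P1: S = E(K, 33) = 241; 11 ⊕ 241 = 250.
P2: S = E(K, 241) = 235; 248 ⊕ 235 = 19.

P1 = 250, P2 = 19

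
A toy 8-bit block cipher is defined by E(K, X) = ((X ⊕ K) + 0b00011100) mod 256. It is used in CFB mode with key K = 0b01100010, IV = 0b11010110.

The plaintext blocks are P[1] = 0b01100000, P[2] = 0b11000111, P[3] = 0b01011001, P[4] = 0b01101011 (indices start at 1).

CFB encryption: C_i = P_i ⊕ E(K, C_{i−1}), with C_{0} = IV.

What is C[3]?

C[3] = 0b00111110

C[1]: E(K, 0b11010110) = 0b11010000; 0b01100000 ⊕ 0b11010000 = 0b10110000.
C[2]: E(K, 0b10110000) = 0b11101110; 0b11000111 ⊕ 0b11101110 = 0b00101001.
C[3]: E(K, 0b00101001) = 0b01100111; 0b01011001 ⊕ 0b01100111 = 0b00111110.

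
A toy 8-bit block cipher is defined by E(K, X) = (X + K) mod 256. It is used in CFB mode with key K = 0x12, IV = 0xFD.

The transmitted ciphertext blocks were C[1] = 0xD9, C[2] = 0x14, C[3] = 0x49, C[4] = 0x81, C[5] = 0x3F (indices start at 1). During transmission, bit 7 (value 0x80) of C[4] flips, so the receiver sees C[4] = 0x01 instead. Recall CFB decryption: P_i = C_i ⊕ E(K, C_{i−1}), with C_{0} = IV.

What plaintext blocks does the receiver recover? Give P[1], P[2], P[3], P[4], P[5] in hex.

P[1] = 0xD6, P[2] = 0xFF, P[3] = 0x6F, P[4] = 0x5A, P[5] = 0x2C

Only C[4] changed, to 0x01. In CFB, a change in C_i flips the same bit in P_i and garbles P_{i+1}. Decrypting the received ciphertext:
P[1]: E(K, 0xFD) = 0x0F; 0xD9 ⊕ 0x0F = 0xD6.
P[2]: E(K, 0xD9) = 0xEB; 0x14 ⊕ 0xEB = 0xFF.
P[3]: E(K, 0x14) = 0x26; 0x49 ⊕ 0x26 = 0x6F.
P[4]: E(K, 0x49) = 0x5B; 0x01 ⊕ 0x5B = 0x5A.
P[5]: E(K, 0x01) = 0x13; 0x3F ⊕ 0x13 = 0x2C.
Blocks that differ from the original plaintext: P[4], P[5].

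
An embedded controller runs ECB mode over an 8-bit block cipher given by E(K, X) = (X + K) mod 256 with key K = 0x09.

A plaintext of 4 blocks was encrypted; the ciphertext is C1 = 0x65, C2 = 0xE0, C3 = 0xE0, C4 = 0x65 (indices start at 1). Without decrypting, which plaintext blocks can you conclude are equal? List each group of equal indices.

ECB encrypts each block independently with the same key, so equal ciphertext blocks imply equal plaintext blocks.
C1 = C4 = 0x65, so P1 = P4.
C2 = C3 = 0xE0, so P2 = P3.

P1 = P4; P2 = P3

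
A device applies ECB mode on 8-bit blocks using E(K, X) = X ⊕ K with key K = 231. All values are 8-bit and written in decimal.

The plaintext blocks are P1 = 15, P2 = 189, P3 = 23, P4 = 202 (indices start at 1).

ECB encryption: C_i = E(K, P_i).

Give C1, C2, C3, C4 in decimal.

C1 = 232, C2 = 90, C3 = 240, C4 = 45

C1: E(K, 15) = 232.
C2: E(K, 189) = 90.
C3: E(K, 23) = 240.
C4: E(K, 202) = 45.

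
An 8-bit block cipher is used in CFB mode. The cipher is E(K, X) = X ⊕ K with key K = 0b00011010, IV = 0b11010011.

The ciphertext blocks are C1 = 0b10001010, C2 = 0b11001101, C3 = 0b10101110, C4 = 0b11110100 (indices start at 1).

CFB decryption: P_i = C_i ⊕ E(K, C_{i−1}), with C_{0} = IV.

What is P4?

P4: E(K, 0b10101110) = 0b10110100; 0b11110100 ⊕ 0b10110100 = 0b01000000.

P4 = 0b01000000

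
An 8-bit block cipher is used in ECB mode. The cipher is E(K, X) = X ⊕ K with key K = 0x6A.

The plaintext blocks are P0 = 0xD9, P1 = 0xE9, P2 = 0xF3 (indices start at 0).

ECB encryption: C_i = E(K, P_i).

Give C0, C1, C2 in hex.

C0: E(K, 0xD9) = 0xB3.
C1: E(K, 0xE9) = 0x83.
C2: E(K, 0xF3) = 0x99.

C0 = 0xB3, C1 = 0x83, C2 = 0x99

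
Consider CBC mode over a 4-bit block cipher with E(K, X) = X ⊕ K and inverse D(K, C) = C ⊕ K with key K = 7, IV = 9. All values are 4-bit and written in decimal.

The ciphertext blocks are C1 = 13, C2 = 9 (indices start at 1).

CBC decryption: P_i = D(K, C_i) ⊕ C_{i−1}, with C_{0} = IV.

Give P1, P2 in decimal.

P1 = 3, P2 = 3

P1: D(K, 13) = 10; 10 ⊕ 9 = 3.
P2: D(K, 9) = 14; 14 ⊕ 13 = 3.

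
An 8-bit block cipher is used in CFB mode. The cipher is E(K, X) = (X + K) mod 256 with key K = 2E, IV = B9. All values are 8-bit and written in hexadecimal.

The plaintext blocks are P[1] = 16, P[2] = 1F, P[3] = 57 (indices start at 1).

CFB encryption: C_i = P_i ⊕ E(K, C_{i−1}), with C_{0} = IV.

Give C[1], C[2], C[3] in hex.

C[1] = F1, C[2] = 00, C[3] = 79

C[1]: E(K, B9) = E7; 16 ⊕ E7 = F1.
C[2]: E(K, F1) = 1F; 1F ⊕ 1F = 00.
C[3]: E(K, 00) = 2E; 57 ⊕ 2E = 79.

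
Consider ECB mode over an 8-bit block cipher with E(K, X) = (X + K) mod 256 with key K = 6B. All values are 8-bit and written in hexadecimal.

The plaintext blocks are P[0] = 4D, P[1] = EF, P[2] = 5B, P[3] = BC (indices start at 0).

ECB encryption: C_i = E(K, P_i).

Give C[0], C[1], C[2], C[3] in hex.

C[0]: E(K, 4D) = B8.
C[1]: E(K, EF) = 5A.
C[2]: E(K, 5B) = C6.
C[3]: E(K, BC) = 27.

C[0] = B8, C[1] = 5A, C[2] = C6, C[3] = 27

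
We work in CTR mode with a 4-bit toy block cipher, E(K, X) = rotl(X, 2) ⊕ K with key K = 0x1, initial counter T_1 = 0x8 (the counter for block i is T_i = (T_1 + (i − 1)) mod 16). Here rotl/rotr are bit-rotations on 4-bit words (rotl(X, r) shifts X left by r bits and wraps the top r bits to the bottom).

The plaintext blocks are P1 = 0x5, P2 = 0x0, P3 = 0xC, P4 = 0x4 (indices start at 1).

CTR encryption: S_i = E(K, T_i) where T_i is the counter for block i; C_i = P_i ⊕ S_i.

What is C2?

C2 = 0x7

C1: T = 0x8, S = E(K, T) = 0x3; 0x5 ⊕ 0x3 = 0x6.
C2: T = 0x9, S = E(K, T) = 0x7; 0x0 ⊕ 0x7 = 0x7.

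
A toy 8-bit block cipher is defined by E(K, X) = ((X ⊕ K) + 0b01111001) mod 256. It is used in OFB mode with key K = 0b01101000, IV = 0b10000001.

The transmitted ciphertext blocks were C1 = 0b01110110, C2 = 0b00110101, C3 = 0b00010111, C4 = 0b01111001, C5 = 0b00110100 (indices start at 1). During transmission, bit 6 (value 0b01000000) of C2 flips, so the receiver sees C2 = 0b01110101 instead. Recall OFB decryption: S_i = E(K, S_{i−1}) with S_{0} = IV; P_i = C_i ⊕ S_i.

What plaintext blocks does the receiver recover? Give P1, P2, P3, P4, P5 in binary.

Only C2 changed, to 0b01110101. In OFB, a change in C_i flips the same bit in P_i only; the keystream is unaffected. Decrypting the received ciphertext:
P1: S = E(K, 0b10000001) = 0b01100010; 0b01110110 ⊕ 0b01100010 = 0b00010100.
P2: S = E(K, 0b01100010) = 0b10000011; 0b01110101 ⊕ 0b10000011 = 0b11110110.
P3: S = E(K, 0b10000011) = 0b01100100; 0b00010111 ⊕ 0b01100100 = 0b01110011.
P4: S = E(K, 0b01100100) = 0b10000101; 0b01111001 ⊕ 0b10000101 = 0b11111100.
P5: S = E(K, 0b10000101) = 0b01100110; 0b00110100 ⊕ 0b01100110 = 0b01010010.
Blocks that differ from the original plaintext: P2.

P1 = 0b00010100, P2 = 0b11110110, P3 = 0b01110011, P4 = 0b11111100, P5 = 0b01010010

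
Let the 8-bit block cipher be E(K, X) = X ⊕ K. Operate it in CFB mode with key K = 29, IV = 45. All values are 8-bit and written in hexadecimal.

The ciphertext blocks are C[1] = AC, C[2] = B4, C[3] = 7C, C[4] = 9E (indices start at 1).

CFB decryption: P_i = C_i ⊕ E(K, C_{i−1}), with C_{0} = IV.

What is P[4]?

P[4] = CB

P[4]: E(K, 7C) = 55; 9E ⊕ 55 = CB.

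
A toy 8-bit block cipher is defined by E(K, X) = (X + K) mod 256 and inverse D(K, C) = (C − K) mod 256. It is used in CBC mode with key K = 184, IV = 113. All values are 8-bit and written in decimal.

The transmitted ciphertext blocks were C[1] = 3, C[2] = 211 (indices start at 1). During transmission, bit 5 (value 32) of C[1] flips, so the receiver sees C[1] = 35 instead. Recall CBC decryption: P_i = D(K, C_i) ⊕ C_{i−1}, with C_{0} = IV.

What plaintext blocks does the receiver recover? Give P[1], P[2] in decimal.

Only C[1] changed, to 35. In CBC, a change in C_i garbles P_i and flips the same bit in P_{i+1}. Decrypting the received ciphertext:
P[1]: D(K, 35) = 107; 107 ⊕ 113 = 26.
P[2]: D(K, 211) = 27; 27 ⊕ 35 = 56.
Blocks that differ from the original plaintext: P[1], P[2].

P[1] = 26, P[2] = 56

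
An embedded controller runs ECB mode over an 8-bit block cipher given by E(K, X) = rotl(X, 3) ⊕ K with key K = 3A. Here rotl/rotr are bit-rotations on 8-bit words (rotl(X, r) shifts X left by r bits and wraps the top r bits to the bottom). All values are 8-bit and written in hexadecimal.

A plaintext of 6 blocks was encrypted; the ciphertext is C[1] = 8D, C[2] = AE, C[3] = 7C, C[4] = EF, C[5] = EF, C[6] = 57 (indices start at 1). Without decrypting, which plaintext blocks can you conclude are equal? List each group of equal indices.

P[4] = P[5]

ECB encrypts each block independently with the same key, so equal ciphertext blocks imply equal plaintext blocks.
C[4] = C[5] = EF, so P[4] = P[5].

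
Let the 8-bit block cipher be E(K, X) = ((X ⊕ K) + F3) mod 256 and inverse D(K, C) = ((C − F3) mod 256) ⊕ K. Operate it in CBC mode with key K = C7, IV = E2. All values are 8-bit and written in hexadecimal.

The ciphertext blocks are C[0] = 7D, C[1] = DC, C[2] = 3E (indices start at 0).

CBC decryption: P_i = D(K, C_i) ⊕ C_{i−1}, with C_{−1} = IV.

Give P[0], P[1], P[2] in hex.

P[0] = AF, P[1] = 53, P[2] = 50

P[0]: D(K, 7D) = 4D; 4D ⊕ E2 = AF.
P[1]: D(K, DC) = 2E; 2E ⊕ 7D = 53.
P[2]: D(K, 3E) = 8C; 8C ⊕ DC = 50.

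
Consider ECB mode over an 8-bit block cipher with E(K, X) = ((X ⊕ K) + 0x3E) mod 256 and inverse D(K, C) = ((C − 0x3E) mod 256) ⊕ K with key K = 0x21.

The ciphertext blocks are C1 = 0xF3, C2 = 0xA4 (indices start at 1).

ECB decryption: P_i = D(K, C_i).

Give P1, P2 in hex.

P1 = 0x94, P2 = 0x47

P1: D(K, 0xF3) = 0x94.
P2: D(K, 0xA4) = 0x47.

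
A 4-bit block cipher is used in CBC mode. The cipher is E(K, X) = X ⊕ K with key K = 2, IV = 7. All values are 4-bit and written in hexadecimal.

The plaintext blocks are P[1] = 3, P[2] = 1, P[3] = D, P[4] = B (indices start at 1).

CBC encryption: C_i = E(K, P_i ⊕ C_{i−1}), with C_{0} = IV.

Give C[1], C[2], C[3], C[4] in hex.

C[1]: P[1] ⊕ 7 = 4; E(K, 4) = 6.
C[2]: P[2] ⊕ 6 = 7; E(K, 7) = 5.
C[3]: P[3] ⊕ 5 = 8; E(K, 8) = A.
C[4]: P[4] ⊕ A = 1; E(K, 1) = 3.

C[1] = 6, C[2] = 5, C[3] = A, C[4] = 3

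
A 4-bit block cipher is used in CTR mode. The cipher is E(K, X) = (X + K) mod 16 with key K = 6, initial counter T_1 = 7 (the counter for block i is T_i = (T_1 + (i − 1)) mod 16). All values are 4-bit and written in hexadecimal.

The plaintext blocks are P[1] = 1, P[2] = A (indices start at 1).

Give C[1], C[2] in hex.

CTR encryption: S_i = E(K, T_i) where T_i is the counter for block i; C_i = P_i ⊕ S_i.
C[1]: T = 7, S = E(K, T) = D; 1 ⊕ D = C.
C[2]: T = 8, S = E(K, T) = E; A ⊕ E = 4.

C[1] = C, C[2] = 4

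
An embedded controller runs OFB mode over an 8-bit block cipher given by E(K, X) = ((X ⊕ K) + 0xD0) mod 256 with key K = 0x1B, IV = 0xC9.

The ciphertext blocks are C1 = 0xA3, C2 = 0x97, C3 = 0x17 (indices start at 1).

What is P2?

OFB decryption: S_i = E(K, S_{i−1}) with S_{0} = IV; P_i = C_i ⊕ S_i.
P1: S = E(K, 0xC9) = 0xA2; 0xA3 ⊕ 0xA2 = 0x01.
P2: S = E(K, 0xA2) = 0x89; 0x97 ⊕ 0x89 = 0x1E.

P2 = 0x1E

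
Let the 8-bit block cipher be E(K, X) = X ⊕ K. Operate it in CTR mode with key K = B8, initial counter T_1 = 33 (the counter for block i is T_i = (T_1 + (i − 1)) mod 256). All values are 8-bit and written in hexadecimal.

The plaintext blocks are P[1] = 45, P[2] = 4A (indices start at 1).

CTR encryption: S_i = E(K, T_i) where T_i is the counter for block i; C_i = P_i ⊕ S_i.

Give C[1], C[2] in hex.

C[1] = CE, C[2] = C6

C[1]: T = 33, S = E(K, T) = 8B; 45 ⊕ 8B = CE.
C[2]: T = 34, S = E(K, T) = 8C; 4A ⊕ 8C = C6.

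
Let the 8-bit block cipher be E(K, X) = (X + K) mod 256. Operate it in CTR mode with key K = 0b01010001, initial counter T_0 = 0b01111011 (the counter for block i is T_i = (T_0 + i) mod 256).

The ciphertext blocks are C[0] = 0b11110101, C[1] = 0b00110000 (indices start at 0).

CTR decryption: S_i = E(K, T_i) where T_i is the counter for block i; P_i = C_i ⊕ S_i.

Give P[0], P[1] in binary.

P[0]: T = 0b01111011, S = E(K, T) = 0b11001100; 0b11110101 ⊕ 0b11001100 = 0b00111001.
P[1]: T = 0b01111100, S = E(K, T) = 0b11001101; 0b00110000 ⊕ 0b11001101 = 0b11111101.

P[0] = 0b00111001, P[1] = 0b11111101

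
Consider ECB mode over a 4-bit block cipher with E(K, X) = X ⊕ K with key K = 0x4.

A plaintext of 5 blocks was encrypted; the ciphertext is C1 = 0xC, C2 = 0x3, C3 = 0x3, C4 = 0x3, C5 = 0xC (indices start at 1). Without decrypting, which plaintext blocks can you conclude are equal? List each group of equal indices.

P1 = P5; P2 = P3 = P4

ECB encrypts each block independently with the same key, so equal ciphertext blocks imply equal plaintext blocks.
C1 = C5 = 0xC, so P1 = P5.
C2 = C3 = C4 = 0x3, so P2 = P3 = P4.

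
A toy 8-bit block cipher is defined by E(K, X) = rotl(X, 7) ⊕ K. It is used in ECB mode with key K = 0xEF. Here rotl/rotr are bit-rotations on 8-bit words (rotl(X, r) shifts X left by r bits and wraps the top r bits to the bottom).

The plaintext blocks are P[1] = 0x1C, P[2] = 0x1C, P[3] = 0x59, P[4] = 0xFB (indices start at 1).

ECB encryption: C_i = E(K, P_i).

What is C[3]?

C[3]: E(K, 0x59) = 0x43.

C[3] = 0x43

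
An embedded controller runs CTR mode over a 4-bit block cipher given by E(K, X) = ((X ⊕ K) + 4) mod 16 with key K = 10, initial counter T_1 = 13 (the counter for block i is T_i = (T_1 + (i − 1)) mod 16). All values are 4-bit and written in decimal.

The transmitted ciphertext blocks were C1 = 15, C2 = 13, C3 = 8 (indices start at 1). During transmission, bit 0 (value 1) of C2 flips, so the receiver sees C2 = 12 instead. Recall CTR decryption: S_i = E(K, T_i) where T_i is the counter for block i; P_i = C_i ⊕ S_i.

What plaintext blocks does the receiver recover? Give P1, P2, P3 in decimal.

P1 = 4, P2 = 4, P3 = 1

Only C2 changed, to 12. In CTR, a change in C_i flips the same bit in P_i only; the keystream is unaffected. Decrypting the received ciphertext:
P1: T = 13, S = E(K, T) = 11; 15 ⊕ 11 = 4.
P2: T = 14, S = E(K, T) = 8; 12 ⊕ 8 = 4.
P3: T = 15, S = E(K, T) = 9; 8 ⊕ 9 = 1.
Blocks that differ from the original plaintext: P2.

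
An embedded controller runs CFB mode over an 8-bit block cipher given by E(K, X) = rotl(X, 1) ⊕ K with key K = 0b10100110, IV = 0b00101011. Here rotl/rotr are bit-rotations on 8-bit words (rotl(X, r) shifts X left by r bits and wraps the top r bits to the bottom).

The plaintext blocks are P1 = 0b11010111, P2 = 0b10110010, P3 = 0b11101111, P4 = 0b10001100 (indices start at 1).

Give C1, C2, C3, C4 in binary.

C1 = 0b00100111, C2 = 0b01011010, C3 = 0b11111101, C4 = 0b11010001

CFB encryption: C_i = P_i ⊕ E(K, C_{i−1}), with C_{0} = IV.
C1: E(K, 0b00101011) = 0b11110000; 0b11010111 ⊕ 0b11110000 = 0b00100111.
C2: E(K, 0b00100111) = 0b11101000; 0b10110010 ⊕ 0b11101000 = 0b01011010.
C3: E(K, 0b01011010) = 0b00010010; 0b11101111 ⊕ 0b00010010 = 0b11111101.
C4: E(K, 0b11111101) = 0b01011101; 0b10001100 ⊕ 0b01011101 = 0b11010001.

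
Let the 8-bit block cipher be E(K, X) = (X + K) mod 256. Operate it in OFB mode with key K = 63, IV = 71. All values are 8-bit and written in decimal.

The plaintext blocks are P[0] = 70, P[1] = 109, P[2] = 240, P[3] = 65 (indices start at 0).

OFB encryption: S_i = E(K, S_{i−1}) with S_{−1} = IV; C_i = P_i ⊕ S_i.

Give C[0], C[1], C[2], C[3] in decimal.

C[0]: S = E(K, 71) = 134; 70 ⊕ 134 = 192.
C[1]: S = E(K, 134) = 197; 109 ⊕ 197 = 168.
C[2]: S = E(K, 197) = 4; 240 ⊕ 4 = 244.
C[3]: S = E(K, 4) = 67; 65 ⊕ 67 = 2.

C[0] = 192, C[1] = 168, C[2] = 244, C[3] = 2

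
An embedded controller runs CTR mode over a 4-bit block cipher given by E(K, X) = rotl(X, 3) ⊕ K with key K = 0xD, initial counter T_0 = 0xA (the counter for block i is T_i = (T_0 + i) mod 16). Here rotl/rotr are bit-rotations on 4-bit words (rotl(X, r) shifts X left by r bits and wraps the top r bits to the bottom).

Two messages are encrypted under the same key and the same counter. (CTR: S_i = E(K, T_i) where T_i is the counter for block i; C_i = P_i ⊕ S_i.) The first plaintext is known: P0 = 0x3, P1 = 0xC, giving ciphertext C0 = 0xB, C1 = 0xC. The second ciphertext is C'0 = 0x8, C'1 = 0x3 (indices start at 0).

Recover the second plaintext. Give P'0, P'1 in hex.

P'0 = 0x0, P'1 = 0x3

In CTR with a reused counter, both messages share the same keystream S_i, so C_i ⊕ C'_i = P_i ⊕ P'_i and thus P'_i = P_i ⊕ C_i ⊕ C'_i.
P'0: 0x3 ⊕ 0xB ⊕ 0x8 = 0x0.
P'1: 0xC ⊕ 0xC ⊕ 0x3 = 0x3.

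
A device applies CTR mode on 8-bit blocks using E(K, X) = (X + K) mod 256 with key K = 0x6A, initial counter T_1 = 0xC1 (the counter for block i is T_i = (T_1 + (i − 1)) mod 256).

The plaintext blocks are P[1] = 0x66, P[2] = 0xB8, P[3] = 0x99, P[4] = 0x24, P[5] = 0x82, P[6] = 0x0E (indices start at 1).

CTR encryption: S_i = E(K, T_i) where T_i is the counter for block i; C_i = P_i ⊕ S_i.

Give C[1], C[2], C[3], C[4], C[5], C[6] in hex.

C[1] = 0x4D, C[2] = 0x94, C[3] = 0xB4, C[4] = 0x0A, C[5] = 0xAD, C[6] = 0x3E

C[1]: T = 0xC1, S = E(K, T) = 0x2B; 0x66 ⊕ 0x2B = 0x4D.
C[2]: T = 0xC2, S = E(K, T) = 0x2C; 0xB8 ⊕ 0x2C = 0x94.
C[3]: T = 0xC3, S = E(K, T) = 0x2D; 0x99 ⊕ 0x2D = 0xB4.
C[4]: T = 0xC4, S = E(K, T) = 0x2E; 0x24 ⊕ 0x2E = 0x0A.
C[5]: T = 0xC5, S = E(K, T) = 0x2F; 0x82 ⊕ 0x2F = 0xAD.
C[6]: T = 0xC6, S = E(K, T) = 0x30; 0x0E ⊕ 0x30 = 0x3E.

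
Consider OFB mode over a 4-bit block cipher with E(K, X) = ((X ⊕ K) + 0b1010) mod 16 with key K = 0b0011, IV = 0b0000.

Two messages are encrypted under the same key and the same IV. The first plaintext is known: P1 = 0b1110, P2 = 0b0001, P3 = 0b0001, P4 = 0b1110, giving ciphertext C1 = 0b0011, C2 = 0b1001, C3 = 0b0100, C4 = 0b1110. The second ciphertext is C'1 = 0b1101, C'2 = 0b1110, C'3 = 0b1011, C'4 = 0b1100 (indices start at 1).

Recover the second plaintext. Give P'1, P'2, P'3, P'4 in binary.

In OFB with a reused IV, both messages share the same keystream S_i, so C_i ⊕ C'_i = P_i ⊕ P'_i and thus P'_i = P_i ⊕ C_i ⊕ C'_i.
P'1: 0b1110 ⊕ 0b0011 ⊕ 0b1101 = 0b0000.
P'2: 0b0001 ⊕ 0b1001 ⊕ 0b1110 = 0b0110.
P'3: 0b0001 ⊕ 0b0100 ⊕ 0b1011 = 0b1110.
P'4: 0b1110 ⊕ 0b1110 ⊕ 0b1100 = 0b1100.

P'1 = 0b0000, P'2 = 0b0110, P'3 = 0b1110, P'4 = 0b1100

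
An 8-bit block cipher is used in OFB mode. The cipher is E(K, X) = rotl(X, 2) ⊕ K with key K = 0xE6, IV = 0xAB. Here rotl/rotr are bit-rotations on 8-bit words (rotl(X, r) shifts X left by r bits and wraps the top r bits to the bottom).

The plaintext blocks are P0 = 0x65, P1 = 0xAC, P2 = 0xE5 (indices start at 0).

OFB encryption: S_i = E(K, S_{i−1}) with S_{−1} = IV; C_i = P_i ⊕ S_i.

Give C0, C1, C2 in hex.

C0: S = E(K, 0xAB) = 0x48; 0x65 ⊕ 0x48 = 0x2D.
C1: S = E(K, 0x48) = 0xC7; 0xAC ⊕ 0xC7 = 0x6B.
C2: S = E(K, 0xC7) = 0xF9; 0xE5 ⊕ 0xF9 = 0x1C.

C0 = 0x2D, C1 = 0x6B, C2 = 0x1C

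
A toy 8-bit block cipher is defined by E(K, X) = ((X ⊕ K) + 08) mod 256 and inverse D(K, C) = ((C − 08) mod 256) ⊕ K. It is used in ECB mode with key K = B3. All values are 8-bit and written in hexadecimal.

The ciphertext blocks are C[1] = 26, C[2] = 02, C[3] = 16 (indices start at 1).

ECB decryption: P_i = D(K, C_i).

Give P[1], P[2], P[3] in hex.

P[1] = AD, P[2] = 49, P[3] = BD

P[1]: D(K, 26) = AD.
P[2]: D(K, 02) = 49.
P[3]: D(K, 16) = BD.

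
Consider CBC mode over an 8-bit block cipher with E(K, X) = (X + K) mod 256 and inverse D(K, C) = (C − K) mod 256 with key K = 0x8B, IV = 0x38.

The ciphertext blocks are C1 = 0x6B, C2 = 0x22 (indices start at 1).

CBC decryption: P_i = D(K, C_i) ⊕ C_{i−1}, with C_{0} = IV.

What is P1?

P1: D(K, 0x6B) = 0xE0; 0xE0 ⊕ 0x38 = 0xD8.

P1 = 0xD8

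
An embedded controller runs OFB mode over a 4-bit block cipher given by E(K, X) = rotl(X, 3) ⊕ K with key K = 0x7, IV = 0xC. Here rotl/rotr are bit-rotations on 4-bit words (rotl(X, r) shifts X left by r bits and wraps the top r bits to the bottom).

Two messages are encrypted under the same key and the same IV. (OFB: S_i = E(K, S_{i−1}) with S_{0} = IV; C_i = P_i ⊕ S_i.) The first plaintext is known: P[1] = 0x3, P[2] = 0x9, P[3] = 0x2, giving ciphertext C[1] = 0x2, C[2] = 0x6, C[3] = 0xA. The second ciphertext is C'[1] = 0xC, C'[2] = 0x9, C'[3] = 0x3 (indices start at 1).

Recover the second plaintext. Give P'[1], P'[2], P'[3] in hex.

In OFB with a reused IV, both messages share the same keystream S_i, so C_i ⊕ C'_i = P_i ⊕ P'_i and thus P'_i = P_i ⊕ C_i ⊕ C'_i.
P'[1]: 0x3 ⊕ 0x2 ⊕ 0xC = 0xD.
P'[2]: 0x9 ⊕ 0x6 ⊕ 0x9 = 0x6.
P'[3]: 0x2 ⊕ 0xA ⊕ 0x3 = 0xB.

P'[1] = 0xD, P'[2] = 0x6, P'[3] = 0xB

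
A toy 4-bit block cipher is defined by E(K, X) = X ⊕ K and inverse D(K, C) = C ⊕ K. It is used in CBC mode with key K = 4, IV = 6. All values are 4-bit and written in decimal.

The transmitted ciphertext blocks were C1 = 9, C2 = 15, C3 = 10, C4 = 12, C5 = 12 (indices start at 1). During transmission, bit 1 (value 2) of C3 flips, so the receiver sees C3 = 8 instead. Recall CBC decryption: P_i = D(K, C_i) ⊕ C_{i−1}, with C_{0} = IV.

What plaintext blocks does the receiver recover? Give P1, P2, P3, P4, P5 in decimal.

Only C3 changed, to 8. In CBC, a change in C_i garbles P_i and flips the same bit in P_{i+1}. Decrypting the received ciphertext:
P1: D(K, 9) = 13; 13 ⊕ 6 = 11.
P2: D(K, 15) = 11; 11 ⊕ 9 = 2.
P3: D(K, 8) = 12; 12 ⊕ 15 = 3.
P4: D(K, 12) = 8; 8 ⊕ 8 = 0.
P5: D(K, 12) = 8; 8 ⊕ 12 = 4.
Blocks that differ from the original plaintext: P3, P4.

P1 = 11, P2 = 2, P3 = 3, P4 = 0, P5 = 4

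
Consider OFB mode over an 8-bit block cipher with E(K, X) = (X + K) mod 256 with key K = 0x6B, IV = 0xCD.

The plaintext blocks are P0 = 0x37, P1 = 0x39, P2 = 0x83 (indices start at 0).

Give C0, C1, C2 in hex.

OFB encryption: S_i = E(K, S_{i−1}) with S_{−1} = IV; C_i = P_i ⊕ S_i.
C0: S = E(K, 0xCD) = 0x38; 0x37 ⊕ 0x38 = 0x0F.
C1: S = E(K, 0x38) = 0xA3; 0x39 ⊕ 0xA3 = 0x9A.
C2: S = E(K, 0xA3) = 0x0E; 0x83 ⊕ 0x0E = 0x8D.

C0 = 0x0F, C1 = 0x9A, C2 = 0x8D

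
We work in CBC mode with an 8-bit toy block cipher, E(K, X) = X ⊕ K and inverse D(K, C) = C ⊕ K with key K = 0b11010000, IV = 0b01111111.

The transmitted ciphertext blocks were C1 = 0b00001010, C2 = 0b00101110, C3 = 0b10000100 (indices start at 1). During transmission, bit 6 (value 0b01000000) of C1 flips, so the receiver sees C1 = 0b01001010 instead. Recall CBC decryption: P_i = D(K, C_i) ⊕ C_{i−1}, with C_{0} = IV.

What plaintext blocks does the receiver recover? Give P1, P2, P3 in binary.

Only C1 changed, to 0b01001010. In CBC, a change in C_i garbles P_i and flips the same bit in P_{i+1}. Decrypting the received ciphertext:
P1: D(K, 0b01001010) = 0b10011010; 0b10011010 ⊕ 0b01111111 = 0b11100101.
P2: D(K, 0b00101110) = 0b11111110; 0b11111110 ⊕ 0b01001010 = 0b10110100.
P3: D(K, 0b10000100) = 0b01010100; 0b01010100 ⊕ 0b00101110 = 0b01111010.
Blocks that differ from the original plaintext: P1, P2.

P1 = 0b11100101, P2 = 0b10110100, P3 = 0b01111010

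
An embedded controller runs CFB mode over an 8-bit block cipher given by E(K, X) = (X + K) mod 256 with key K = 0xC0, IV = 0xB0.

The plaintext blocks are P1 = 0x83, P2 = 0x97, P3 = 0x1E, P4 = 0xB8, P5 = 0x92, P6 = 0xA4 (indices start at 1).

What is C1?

C1 = 0xF3

CFB encryption: C_i = P_i ⊕ E(K, C_{i−1}), with C_{0} = IV.
C1: E(K, 0xB0) = 0x70; 0x83 ⊕ 0x70 = 0xF3.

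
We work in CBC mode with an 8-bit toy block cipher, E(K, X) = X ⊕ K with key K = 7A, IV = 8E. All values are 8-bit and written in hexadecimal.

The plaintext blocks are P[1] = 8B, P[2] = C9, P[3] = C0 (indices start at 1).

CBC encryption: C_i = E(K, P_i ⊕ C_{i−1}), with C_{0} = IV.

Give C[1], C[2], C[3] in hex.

C[1] = 7F, C[2] = CC, C[3] = 76

C[1]: P[1] ⊕ 8E = 05; E(K, 05) = 7F.
C[2]: P[2] ⊕ 7F = B6; E(K, B6) = CC.
C[3]: P[3] ⊕ CC = 0C; E(K, 0C) = 76.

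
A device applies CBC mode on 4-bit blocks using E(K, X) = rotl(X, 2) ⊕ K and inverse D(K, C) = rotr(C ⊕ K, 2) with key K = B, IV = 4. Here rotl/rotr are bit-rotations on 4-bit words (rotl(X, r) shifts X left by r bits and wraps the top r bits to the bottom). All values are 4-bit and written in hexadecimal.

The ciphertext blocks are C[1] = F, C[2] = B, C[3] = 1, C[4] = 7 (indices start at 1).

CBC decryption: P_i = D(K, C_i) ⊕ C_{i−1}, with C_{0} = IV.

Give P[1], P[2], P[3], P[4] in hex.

P[1]: D(K, F) = 1; 1 ⊕ 4 = 5.
P[2]: D(K, B) = 0; 0 ⊕ F = F.
P[3]: D(K, 1) = A; A ⊕ B = 1.
P[4]: D(K, 7) = 3; 3 ⊕ 1 = 2.

P[1] = 5, P[2] = F, P[3] = 1, P[4] = 2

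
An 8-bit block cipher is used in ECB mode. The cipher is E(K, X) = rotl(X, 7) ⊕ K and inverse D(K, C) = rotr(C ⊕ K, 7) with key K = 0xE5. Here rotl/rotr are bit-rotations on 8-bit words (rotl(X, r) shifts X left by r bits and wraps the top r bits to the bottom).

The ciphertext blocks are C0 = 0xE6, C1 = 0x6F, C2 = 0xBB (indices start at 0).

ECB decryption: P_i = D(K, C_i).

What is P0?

P0 = 0x06

P0: D(K, 0xE6) = 0x06.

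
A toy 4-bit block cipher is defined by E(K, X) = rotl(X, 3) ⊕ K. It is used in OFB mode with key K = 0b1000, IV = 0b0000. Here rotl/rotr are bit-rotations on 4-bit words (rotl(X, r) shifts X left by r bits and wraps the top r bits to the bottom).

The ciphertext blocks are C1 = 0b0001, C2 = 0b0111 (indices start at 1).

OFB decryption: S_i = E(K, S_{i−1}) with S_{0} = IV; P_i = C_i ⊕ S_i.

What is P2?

P1: S = E(K, 0b0000) = 0b1000; 0b0001 ⊕ 0b1000 = 0b1001.
P2: S = E(K, 0b1000) = 0b1100; 0b0111 ⊕ 0b1100 = 0b1011.

P2 = 0b1011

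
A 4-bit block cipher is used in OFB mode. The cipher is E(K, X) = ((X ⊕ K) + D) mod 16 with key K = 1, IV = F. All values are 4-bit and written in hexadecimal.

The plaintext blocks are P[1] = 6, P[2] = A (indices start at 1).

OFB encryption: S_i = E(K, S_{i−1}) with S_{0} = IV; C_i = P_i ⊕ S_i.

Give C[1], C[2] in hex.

C[1]: S = E(K, F) = B; 6 ⊕ B = D.
C[2]: S = E(K, B) = 7; A ⊕ 7 = D.

C[1] = D, C[2] = D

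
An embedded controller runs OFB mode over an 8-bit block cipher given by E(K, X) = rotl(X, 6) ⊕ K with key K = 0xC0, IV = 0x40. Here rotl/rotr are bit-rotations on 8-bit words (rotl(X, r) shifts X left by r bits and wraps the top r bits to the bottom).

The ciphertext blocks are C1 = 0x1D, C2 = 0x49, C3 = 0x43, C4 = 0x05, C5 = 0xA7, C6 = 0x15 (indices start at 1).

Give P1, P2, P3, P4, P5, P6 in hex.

OFB decryption: S_i = E(K, S_{i−1}) with S_{0} = IV; P_i = C_i ⊕ S_i.
P1: S = E(K, 0x40) = 0xD0; 0x1D ⊕ 0xD0 = 0xCD.
P2: S = E(K, 0xD0) = 0xF4; 0x49 ⊕ 0xF4 = 0xBD.
P3: S = E(K, 0xF4) = 0xFD; 0x43 ⊕ 0xFD = 0xBE.
P4: S = E(K, 0xFD) = 0xBF; 0x05 ⊕ 0xBF = 0xBA.
P5: S = E(K, 0xBF) = 0x2F; 0xA7 ⊕ 0x2F = 0x88.
P6: S = E(K, 0x2F) = 0x0B; 0x15 ⊕ 0x0B = 0x1E.

P1 = 0xCD, P2 = 0xBD, P3 = 0xBE, P4 = 0xBA, P5 = 0x88, P6 = 0x1E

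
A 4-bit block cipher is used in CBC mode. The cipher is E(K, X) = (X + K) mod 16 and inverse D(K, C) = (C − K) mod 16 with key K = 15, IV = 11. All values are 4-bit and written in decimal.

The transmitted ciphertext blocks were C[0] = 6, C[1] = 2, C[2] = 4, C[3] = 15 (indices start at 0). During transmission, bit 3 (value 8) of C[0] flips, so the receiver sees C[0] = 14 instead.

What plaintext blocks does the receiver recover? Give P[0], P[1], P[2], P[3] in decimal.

CBC decryption: P_i = D(K, C_i) ⊕ C_{i−1}, with C_{−1} = IV.
Only C[0] changed, to 14. In CBC, a change in C_i garbles P_i and flips the same bit in P_{i+1}. Decrypting the received ciphertext:
P[0]: D(K, 14) = 15; 15 ⊕ 11 = 4.
P[1]: D(K, 2) = 3; 3 ⊕ 14 = 13.
P[2]: D(K, 4) = 5; 5 ⊕ 2 = 7.
P[3]: D(K, 15) = 0; 0 ⊕ 4 = 4.
Blocks that differ from the original plaintext: P[0], P[1].

P[0] = 4, P[1] = 13, P[2] = 7, P[3] = 4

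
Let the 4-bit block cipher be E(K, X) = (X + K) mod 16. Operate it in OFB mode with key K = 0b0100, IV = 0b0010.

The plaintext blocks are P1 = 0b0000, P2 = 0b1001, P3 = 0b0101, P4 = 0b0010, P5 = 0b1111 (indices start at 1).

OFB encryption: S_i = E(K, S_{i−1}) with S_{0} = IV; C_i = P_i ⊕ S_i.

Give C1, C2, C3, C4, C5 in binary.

C1 = 0b0110, C2 = 0b0011, C3 = 0b1011, C4 = 0b0000, C5 = 0b1001

C1: S = E(K, 0b0010) = 0b0110; 0b0000 ⊕ 0b0110 = 0b0110.
C2: S = E(K, 0b0110) = 0b1010; 0b1001 ⊕ 0b1010 = 0b0011.
C3: S = E(K, 0b1010) = 0b1110; 0b0101 ⊕ 0b1110 = 0b1011.
C4: S = E(K, 0b1110) = 0b0010; 0b0010 ⊕ 0b0010 = 0b0000.
C5: S = E(K, 0b0010) = 0b0110; 0b1111 ⊕ 0b0110 = 0b1001.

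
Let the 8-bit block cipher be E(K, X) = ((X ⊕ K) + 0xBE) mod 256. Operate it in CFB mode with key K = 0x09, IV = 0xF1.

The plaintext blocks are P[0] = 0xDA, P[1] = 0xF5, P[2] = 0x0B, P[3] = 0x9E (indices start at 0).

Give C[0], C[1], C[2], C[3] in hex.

C[0] = 0x6C, C[1] = 0xD6, C[2] = 0x96, C[3] = 0xC3

CFB encryption: C_i = P_i ⊕ E(K, C_{i−1}), with C_{−1} = IV.
C[0]: E(K, 0xF1) = 0xB6; 0xDA ⊕ 0xB6 = 0x6C.
C[1]: E(K, 0x6C) = 0x23; 0xF5 ⊕ 0x23 = 0xD6.
C[2]: E(K, 0xD6) = 0x9D; 0x0B ⊕ 0x9D = 0x96.
C[3]: E(K, 0x96) = 0x5D; 0x9E ⊕ 0x5D = 0xC3.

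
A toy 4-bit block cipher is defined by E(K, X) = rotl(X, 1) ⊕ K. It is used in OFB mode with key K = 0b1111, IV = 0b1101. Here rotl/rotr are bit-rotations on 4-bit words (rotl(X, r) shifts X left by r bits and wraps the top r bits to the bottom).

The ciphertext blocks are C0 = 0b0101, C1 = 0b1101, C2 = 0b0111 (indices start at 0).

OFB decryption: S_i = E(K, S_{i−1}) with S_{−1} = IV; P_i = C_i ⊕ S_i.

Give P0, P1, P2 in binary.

P0: S = E(K, 0b1101) = 0b0100; 0b0101 ⊕ 0b0100 = 0b0001.
P1: S = E(K, 0b0100) = 0b0111; 0b1101 ⊕ 0b0111 = 0b1010.
P2: S = E(K, 0b0111) = 0b0001; 0b0111 ⊕ 0b0001 = 0b0110.

P0 = 0b0001, P1 = 0b1010, P2 = 0b0110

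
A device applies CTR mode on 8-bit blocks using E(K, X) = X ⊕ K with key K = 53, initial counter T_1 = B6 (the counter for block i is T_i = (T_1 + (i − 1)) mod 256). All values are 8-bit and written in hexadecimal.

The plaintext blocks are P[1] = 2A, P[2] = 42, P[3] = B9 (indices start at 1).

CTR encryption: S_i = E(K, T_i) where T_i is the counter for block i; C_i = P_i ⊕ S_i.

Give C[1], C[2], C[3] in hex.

C[1]: T = B6, S = E(K, T) = E5; 2A ⊕ E5 = CF.
C[2]: T = B7, S = E(K, T) = E4; 42 ⊕ E4 = A6.
C[3]: T = B8, S = E(K, T) = EB; B9 ⊕ EB = 52.

C[1] = CF, C[2] = A6, C[3] = 52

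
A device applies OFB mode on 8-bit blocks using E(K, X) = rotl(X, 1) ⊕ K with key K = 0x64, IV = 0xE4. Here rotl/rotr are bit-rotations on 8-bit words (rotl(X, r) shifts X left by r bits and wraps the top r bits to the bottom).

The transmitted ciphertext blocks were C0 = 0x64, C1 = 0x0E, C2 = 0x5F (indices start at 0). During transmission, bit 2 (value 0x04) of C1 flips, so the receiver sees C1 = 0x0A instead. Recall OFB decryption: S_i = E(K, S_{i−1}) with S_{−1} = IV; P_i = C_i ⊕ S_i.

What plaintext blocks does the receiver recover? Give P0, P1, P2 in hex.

Only C1 changed, to 0x0A. In OFB, a change in C_i flips the same bit in P_i only; the keystream is unaffected. Decrypting the received ciphertext:
P0: S = E(K, 0xE4) = 0xAD; 0x64 ⊕ 0xAD = 0xC9.
P1: S = E(K, 0xAD) = 0x3F; 0x0A ⊕ 0x3F = 0x35.
P2: S = E(K, 0x3F) = 0x1A; 0x5F ⊕ 0x1A = 0x45.
Blocks that differ from the original plaintext: P1.

P0 = 0xC9, P1 = 0x35, P2 = 0x45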